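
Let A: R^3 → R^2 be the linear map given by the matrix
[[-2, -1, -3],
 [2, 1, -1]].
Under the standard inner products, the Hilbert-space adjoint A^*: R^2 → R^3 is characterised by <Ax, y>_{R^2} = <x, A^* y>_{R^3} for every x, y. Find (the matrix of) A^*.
A^* = A^T =
[[-2, 2],
 [-1, 1],
 [-3, -1]]

For real matrices with standard dot products, the defining identity <Ax, y> = <x, A^* y> gives (Ax)^T y = x^T (A^*) y, i.e. x^T A^T y = x^T (A^*) y. Since this holds for all x, y, we must have A^* = A^T. Therefore
A^* =
[[-2, 2],
 [-1, 1],
 [-3, -1]].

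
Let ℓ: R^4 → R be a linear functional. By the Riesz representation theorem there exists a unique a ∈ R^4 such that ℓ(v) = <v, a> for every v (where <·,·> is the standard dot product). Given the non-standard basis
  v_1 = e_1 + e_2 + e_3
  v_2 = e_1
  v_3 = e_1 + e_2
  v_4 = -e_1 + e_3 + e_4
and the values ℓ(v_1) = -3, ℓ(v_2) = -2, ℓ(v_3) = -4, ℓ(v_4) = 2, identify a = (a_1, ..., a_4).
a = (-2, -2, 1, -1)

Write a = (a_1, ..., a_4) in the standard basis. For each basis vector v_i, ℓ(v_i) = <v_i, a> is a linear equation in the a_j's. Collect the n equations into a matrix system V a = ℓ, where row i of V is v_i (expressed in the standard basis). Since V is invertible (lower-triangular with 1s on the diagonal, up to permutation), solve by back-substitution:
  V =
[[1, 1, 1, 0],
 [1, 0, 0, 0],
 [1, 1, 0, 0],
 [-1, 0, 1, 1]]
  V a = (-3, -2, -4, 2)
Solving gives a = (-2, -2, 1, -1).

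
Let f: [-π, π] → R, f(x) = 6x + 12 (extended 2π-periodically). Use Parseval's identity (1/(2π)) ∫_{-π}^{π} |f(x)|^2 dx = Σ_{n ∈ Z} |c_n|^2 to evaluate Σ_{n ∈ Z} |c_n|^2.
Σ |c_n|^2 = 12π^2 + 144

Expand and integrate term by term over [-π, π]:
  ∫ (6x)^2 dx = 36·(2π^3/3); ∫ 2·6·(12)·x dx = 0 (odd integrand); ∫ 12^2 dx = 144·2π.
So (1/(2π)) ∫_{-π}^{π} (6x + 12)^2 dx = 36π^2/3 + 144 = 12π^2 + 144.
Parseval ⇒ Σ |c_n|^2 = 12π^2 + 144.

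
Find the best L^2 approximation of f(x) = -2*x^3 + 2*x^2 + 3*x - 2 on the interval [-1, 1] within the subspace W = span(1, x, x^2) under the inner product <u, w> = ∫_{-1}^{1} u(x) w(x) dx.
g(x) = 2*x^2 + 9*x/5 - 2

The best approximation g ∈ W is the orthogonal projection of f onto W. Writing g = a_0 + a_1 x + a_2 x^2, the coefficients solve the normal equations G · a = b where
  G_{ij} = <φ_i, φ_j> and b_i = <f, φ_i>, with φ_0 = 1, φ_1 = x, φ_2 = x^2.
G =
  [2, 0, 2/3]
  [0, 2/3, 0]
  [2/3, 0, 2/5],
b = (-8/3, 6/5, -8/15).
Solving gives a_0 = -2, a_1 = 9/5, a_2 = 2, so
  g(x) = 2*x^2 + 9*x/5 - 2.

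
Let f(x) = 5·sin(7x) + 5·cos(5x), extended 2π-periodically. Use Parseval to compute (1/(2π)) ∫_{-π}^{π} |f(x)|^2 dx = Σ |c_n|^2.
Σ |c_n|^2 = 25

Expand |f|^2 and use orthogonality of {sin(nx), cos(mx)} on [-π, π]:
  ∫_{-π}^{π} sin(nx)^2 dx = π, ∫ cos(mx)^2 dx = π, and cross terms integrate to 0.
So ∫_{-π}^{π} f(x)^2 dx = 5^2 · π + 5^2 · π = (25 + 25)π.
Divide by 2π: (25 + 25)/2 = 25.
By Parseval, this equals Σ |c_n|^2.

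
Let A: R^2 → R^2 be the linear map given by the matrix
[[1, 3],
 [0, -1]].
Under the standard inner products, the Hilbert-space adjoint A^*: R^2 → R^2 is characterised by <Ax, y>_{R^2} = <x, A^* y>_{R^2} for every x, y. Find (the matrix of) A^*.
A^* = A^T =
[[1, 0],
 [3, -1]]

For real matrices with standard dot products, the defining identity <Ax, y> = <x, A^* y> gives (Ax)^T y = x^T (A^*) y, i.e. x^T A^T y = x^T (A^*) y. Since this holds for all x, y, we must have A^* = A^T. Therefore
A^* =
[[1, 0],
 [3, -1]].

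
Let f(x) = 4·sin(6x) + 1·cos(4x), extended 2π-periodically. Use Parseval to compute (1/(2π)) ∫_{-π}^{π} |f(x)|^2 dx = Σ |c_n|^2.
Σ |c_n|^2 = 17/2

Expand |f|^2 and use orthogonality of {sin(nx), cos(mx)} on [-π, π]:
  ∫_{-π}^{π} sin(nx)^2 dx = π, ∫ cos(mx)^2 dx = π, and cross terms integrate to 0.
So ∫_{-π}^{π} f(x)^2 dx = 4^2 · π + 1^2 · π = (16 + 1)π.
Divide by 2π: (16 + 1)/2 = 17/2.
By Parseval, this equals Σ |c_n|^2.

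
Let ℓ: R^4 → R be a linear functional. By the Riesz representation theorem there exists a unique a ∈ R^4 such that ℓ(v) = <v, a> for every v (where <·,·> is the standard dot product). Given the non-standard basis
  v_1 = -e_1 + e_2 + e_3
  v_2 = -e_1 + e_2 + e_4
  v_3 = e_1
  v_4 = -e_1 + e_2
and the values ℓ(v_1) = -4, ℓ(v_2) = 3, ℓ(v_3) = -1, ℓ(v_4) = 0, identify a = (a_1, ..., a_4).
a = (-1, -1, -4, 3)

Write a = (a_1, ..., a_4) in the standard basis. For each basis vector v_i, ℓ(v_i) = <v_i, a> is a linear equation in the a_j's. Collect the n equations into a matrix system V a = ℓ, where row i of V is v_i (expressed in the standard basis). Since V is invertible (lower-triangular with 1s on the diagonal, up to permutation), solve by back-substitution:
  V =
[[-1, 1, 1, 0],
 [-1, 1, 0, 1],
 [1, 0, 0, 0],
 [-1, 1, 0, 0]]
  V a = (-4, 3, -1, 0)
Solving gives a = (-1, -1, -4, 3).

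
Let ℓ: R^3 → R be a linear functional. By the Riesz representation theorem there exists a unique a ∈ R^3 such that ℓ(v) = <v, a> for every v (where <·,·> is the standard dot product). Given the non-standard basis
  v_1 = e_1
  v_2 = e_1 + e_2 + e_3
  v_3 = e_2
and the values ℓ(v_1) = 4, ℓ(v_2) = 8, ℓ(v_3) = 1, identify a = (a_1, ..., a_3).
a = (4, 1, 3)

Write a = (a_1, ..., a_3) in the standard basis. For each basis vector v_i, ℓ(v_i) = <v_i, a> is a linear equation in the a_j's. Collect the n equations into a matrix system V a = ℓ, where row i of V is v_i (expressed in the standard basis). Since V is invertible (lower-triangular with 1s on the diagonal, up to permutation), solve by back-substitution:
  V =
[[1, 0, 0],
 [1, 1, 1],
 [0, 1, 0]]
  V a = (4, 8, 1)
Solving gives a = (4, 1, 3).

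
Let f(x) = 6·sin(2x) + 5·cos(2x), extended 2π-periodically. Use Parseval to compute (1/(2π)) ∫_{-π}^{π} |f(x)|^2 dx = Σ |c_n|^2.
Σ |c_n|^2 = 61/2

Expand |f|^2 and use orthogonality of {sin(nx), cos(mx)} on [-π, π]:
  ∫_{-π}^{π} sin(nx)^2 dx = π, ∫ cos(mx)^2 dx = π, and cross terms integrate to 0.
So ∫_{-π}^{π} f(x)^2 dx = 6^2 · π + 5^2 · π = (36 + 25)π.
Divide by 2π: (36 + 25)/2 = 61/2.
By Parseval, this equals Σ |c_n|^2.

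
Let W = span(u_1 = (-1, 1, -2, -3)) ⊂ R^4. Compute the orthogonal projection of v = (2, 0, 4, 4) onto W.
proj_W(v) = (22/15, -22/15, 44/15, 22/5)

Set up U = [u_1 | ... | u_1] ∈ R^(4×1). The projector onto W = col(U) is P = U (U^T U)^(-1) U^T.
Compute U^T U =
  [15],
and U^T v = (-22).
Solve U^T U · c = U^T v for the coefficients: c = (-22/15). The projection is proj_W(v) = U c.
Check: (v - proj_W(v)) · u_1 = 0  (should be 0).
Result: proj_W(v) = (22/15, -22/15, 44/15, 22/5).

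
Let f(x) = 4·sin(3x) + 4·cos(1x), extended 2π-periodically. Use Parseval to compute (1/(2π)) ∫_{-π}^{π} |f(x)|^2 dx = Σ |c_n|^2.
Σ |c_n|^2 = 16

Expand |f|^2 and use orthogonality of {sin(nx), cos(mx)} on [-π, π]:
  ∫_{-π}^{π} sin(nx)^2 dx = π, ∫ cos(mx)^2 dx = π, and cross terms integrate to 0.
So ∫_{-π}^{π} f(x)^2 dx = 4^2 · π + 4^2 · π = (16 + 16)π.
Divide by 2π: (16 + 16)/2 = 16.
By Parseval, this equals Σ |c_n|^2.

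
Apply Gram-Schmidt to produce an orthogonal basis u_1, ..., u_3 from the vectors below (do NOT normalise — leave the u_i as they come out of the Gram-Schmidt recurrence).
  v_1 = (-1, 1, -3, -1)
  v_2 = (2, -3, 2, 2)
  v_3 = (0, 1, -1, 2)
Orthogonal basis:
  u_1 = (-1, 1, -3, -1)
  u_2 = (11/12, -23/12, -5/4, 11/12)
  u_3 = (1/83, 96/83, -24/83, 167/83)

Apply the Gram-Schmidt recurrence
  u_1 = v_1
  u_i = v_i − Σ_{j<i} ((v_i · u_j) / (u_j · u_j)) · u_j.

Step by step this gives:
  u_1 = (-1, 1, -3, -1)
  u_2 = (11/12, -23/12, -5/4, 11/12)
  u_3 = (1/83, 96/83, -24/83, 167/83)

Orthogonality check:
  u_2 · u_1 = 0 (should be 0)
  u_3 · u_1 = 0 (should be 0)
  u_3 · u_2 = 0 (should be 0)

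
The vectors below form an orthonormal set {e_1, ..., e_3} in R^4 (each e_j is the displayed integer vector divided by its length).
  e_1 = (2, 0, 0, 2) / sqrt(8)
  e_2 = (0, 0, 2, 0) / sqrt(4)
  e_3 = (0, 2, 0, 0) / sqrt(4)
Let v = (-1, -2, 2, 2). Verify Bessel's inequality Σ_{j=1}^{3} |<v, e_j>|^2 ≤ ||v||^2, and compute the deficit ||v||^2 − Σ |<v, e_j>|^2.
Σ |<v, e_j>|^2 = 17/2; ||v||^2 = 13; deficit = 9/2

Write each e_j = u_j / sqrt(<u_j, u_j>) where u_j is the displayed integer vector. Then <v, e_j> = <v, u_j> / sqrt(<u_j, u_j>), so |<v, e_j>|^2 = <v, u_j>^2 / <u_j, u_j>.
Coefficients: <v, e_1> = 2/sqrt(8), <v, e_2> = 4/sqrt(4), <v, e_3> = -4/sqrt(4).
Square and sum: Σ |<v, e_j>|^2 = 17/2.
Compute ||v||^2 = v·v = 13.
Deficit = 13 − 17/2 = 9/2 ≥ 0, confirming Bessel's inequality. (The deficit equals ||v − Σ <v,e_j> e_j||^2, the squared distance from v to span{e_j}.)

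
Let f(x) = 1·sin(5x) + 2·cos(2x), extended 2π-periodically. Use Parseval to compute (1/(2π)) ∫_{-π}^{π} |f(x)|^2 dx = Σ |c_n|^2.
Σ |c_n|^2 = 5/2

Expand |f|^2 and use orthogonality of {sin(nx), cos(mx)} on [-π, π]:
  ∫_{-π}^{π} sin(nx)^2 dx = π, ∫ cos(mx)^2 dx = π, and cross terms integrate to 0.
So ∫_{-π}^{π} f(x)^2 dx = 1^2 · π + 2^2 · π = (1 + 4)π.
Divide by 2π: (1 + 4)/2 = 5/2.
By Parseval, this equals Σ |c_n|^2.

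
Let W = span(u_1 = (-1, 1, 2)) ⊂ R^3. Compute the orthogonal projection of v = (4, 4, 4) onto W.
proj_W(v) = (-4/3, 4/3, 8/3)

Set up U = [u_1 | ... | u_1] ∈ R^(3×1). The projector onto W = col(U) is P = U (U^T U)^(-1) U^T.
Compute U^T U =
  [6],
and U^T v = (8).
Solve U^T U · c = U^T v for the coefficients: c = (4/3). The projection is proj_W(v) = U c.
Check: (v - proj_W(v)) · u_1 = 0  (should be 0).
Result: proj_W(v) = (-4/3, 4/3, 8/3).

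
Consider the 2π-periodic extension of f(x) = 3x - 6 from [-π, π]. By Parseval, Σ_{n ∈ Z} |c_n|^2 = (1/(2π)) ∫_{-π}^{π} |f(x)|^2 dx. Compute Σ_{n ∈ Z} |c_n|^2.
Σ |c_n|^2 = 3π^2 + 36

Expand and integrate term by term over [-π, π]:
  ∫ (3x)^2 dx = 9·(2π^3/3); ∫ 2·3·(-6)·x dx = 0 (odd integrand); ∫ (-6)^2 dx = 36·2π.
So (1/(2π)) ∫_{-π}^{π} (3x - 6)^2 dx = 9π^2/3 + 36 = 3π^2 + 36.
Parseval ⇒ Σ |c_n|^2 = 3π^2 + 36.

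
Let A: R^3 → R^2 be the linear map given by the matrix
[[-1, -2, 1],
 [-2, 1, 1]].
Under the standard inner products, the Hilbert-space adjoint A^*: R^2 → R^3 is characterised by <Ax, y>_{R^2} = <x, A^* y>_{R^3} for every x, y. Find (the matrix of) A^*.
A^* = A^T =
[[-1, -2],
 [-2, 1],
 [1, 1]]

For real matrices with standard dot products, the defining identity <Ax, y> = <x, A^* y> gives (Ax)^T y = x^T (A^*) y, i.e. x^T A^T y = x^T (A^*) y. Since this holds for all x, y, we must have A^* = A^T. Therefore
A^* =
[[-1, -2],
 [-2, 1],
 [1, 1]].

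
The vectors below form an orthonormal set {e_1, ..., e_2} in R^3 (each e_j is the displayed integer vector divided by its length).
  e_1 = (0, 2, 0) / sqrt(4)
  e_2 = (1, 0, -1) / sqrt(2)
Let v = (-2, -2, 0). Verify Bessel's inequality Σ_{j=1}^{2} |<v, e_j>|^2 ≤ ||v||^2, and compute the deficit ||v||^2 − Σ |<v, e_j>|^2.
Σ |<v, e_j>|^2 = 6; ||v||^2 = 8; deficit = 2

Write each e_j = u_j / sqrt(<u_j, u_j>) where u_j is the displayed integer vector. Then <v, e_j> = <v, u_j> / sqrt(<u_j, u_j>), so |<v, e_j>|^2 = <v, u_j>^2 / <u_j, u_j>.
Coefficients: <v, e_1> = -4/sqrt(4), <v, e_2> = -2/sqrt(2).
Square and sum: Σ |<v, e_j>|^2 = 6.
Compute ||v||^2 = v·v = 8.
Deficit = 8 − 6 = 2 ≥ 0, confirming Bessel's inequality. (The deficit equals ||v − Σ <v,e_j> e_j||^2, the squared distance from v to span{e_j}.)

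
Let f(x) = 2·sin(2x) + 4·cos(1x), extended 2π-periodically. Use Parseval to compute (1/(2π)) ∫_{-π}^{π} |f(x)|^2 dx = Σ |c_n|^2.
Σ |c_n|^2 = 10

Expand |f|^2 and use orthogonality of {sin(nx), cos(mx)} on [-π, π]:
  ∫_{-π}^{π} sin(nx)^2 dx = π, ∫ cos(mx)^2 dx = π, and cross terms integrate to 0.
So ∫_{-π}^{π} f(x)^2 dx = 2^2 · π + 4^2 · π = (4 + 16)π.
Divide by 2π: (4 + 16)/2 = 10.
By Parseval, this equals Σ |c_n|^2.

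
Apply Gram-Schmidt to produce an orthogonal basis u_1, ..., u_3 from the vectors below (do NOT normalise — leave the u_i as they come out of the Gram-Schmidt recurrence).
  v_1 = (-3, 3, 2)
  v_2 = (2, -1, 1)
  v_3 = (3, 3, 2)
Orthogonal basis:
  u_1 = (-3, 3, 2)
  u_2 = (23/22, -1/22, 18/11)
  u_3 = (150/83, 210/83, -90/83)

Apply the Gram-Schmidt recurrence
  u_1 = v_1
  u_i = v_i − Σ_{j<i} ((v_i · u_j) / (u_j · u_j)) · u_j.

Step by step this gives:
  u_1 = (-3, 3, 2)
  u_2 = (23/22, -1/22, 18/11)
  u_3 = (150/83, 210/83, -90/83)

Orthogonality check:
  u_2 · u_1 = 0 (should be 0)
  u_3 · u_1 = 0 (should be 0)
  u_3 · u_2 = 0 (should be 0)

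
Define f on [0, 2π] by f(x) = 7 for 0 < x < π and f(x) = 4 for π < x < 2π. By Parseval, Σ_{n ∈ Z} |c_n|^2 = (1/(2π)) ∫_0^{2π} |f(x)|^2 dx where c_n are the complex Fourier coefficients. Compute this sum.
Σ |c_n|^2 = 65/2

Parseval equates the L^2 energy of f (normalised by 1/(2π)) with the ℓ^2 sum of its Fourier coefficients: (1/(2π)) ∫_0^{2π} |f|^2 = Σ |c_n|^2.
Compute the left side: (1/(2π)) [∫_0^π 7^2 dx + ∫_π^{2π} 4^2 dx] = (1/(2π)) · (49π + 16π) = (49 + 16)/2 = 65/2.
So Σ_{n ∈ Z} |c_n|^2 = 65/2.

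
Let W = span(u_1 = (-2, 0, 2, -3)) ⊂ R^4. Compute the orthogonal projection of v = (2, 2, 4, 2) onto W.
proj_W(v) = (4/17, 0, -4/17, 6/17)

Set up U = [u_1 | ... | u_1] ∈ R^(4×1). The projector onto W = col(U) is P = U (U^T U)^(-1) U^T.
Compute U^T U =
  [17],
and U^T v = (-2).
Solve U^T U · c = U^T v for the coefficients: c = (-2/17). The projection is proj_W(v) = U c.
Check: (v - proj_W(v)) · u_1 = 0  (should be 0).
Result: proj_W(v) = (4/17, 0, -4/17, 6/17).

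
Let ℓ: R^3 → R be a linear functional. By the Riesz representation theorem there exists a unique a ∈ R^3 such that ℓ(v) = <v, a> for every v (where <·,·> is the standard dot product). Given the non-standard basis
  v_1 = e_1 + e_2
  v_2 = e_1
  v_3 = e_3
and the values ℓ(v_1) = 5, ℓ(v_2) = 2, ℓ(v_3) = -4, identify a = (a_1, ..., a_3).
a = (2, 3, -4)

Write a = (a_1, ..., a_3) in the standard basis. For each basis vector v_i, ℓ(v_i) = <v_i, a> is a linear equation in the a_j's. Collect the n equations into a matrix system V a = ℓ, where row i of V is v_i (expressed in the standard basis). Since V is invertible (lower-triangular with 1s on the diagonal, up to permutation), solve by back-substitution:
  V =
[[1, 1, 0],
 [1, 0, 0],
 [0, 0, 1]]
  V a = (5, 2, -4)
Solving gives a = (2, 3, -4).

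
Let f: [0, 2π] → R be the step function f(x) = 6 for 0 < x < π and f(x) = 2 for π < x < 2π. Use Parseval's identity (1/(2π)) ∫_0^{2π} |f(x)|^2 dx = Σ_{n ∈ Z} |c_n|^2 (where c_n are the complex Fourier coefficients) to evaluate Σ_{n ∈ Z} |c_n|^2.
Σ |c_n|^2 = 20

Parseval equates the L^2 energy of f (normalised by 1/(2π)) with the ℓ^2 sum of its Fourier coefficients: (1/(2π)) ∫_0^{2π} |f|^2 = Σ |c_n|^2.
Compute the left side: (1/(2π)) [∫_0^π 6^2 dx + ∫_π^{2π} 2^2 dx] = (1/(2π)) · (36π + 4π) = (36 + 4)/2 = 20.
So Σ_{n ∈ Z} |c_n|^2 = 20.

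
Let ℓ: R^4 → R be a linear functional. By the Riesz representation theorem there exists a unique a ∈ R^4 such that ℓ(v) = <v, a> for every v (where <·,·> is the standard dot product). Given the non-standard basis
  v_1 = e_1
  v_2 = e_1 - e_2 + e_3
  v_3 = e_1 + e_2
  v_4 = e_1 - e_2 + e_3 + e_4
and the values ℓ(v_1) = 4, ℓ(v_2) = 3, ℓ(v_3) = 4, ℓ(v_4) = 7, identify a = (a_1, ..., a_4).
a = (4, 0, -1, 4)

Write a = (a_1, ..., a_4) in the standard basis. For each basis vector v_i, ℓ(v_i) = <v_i, a> is a linear equation in the a_j's. Collect the n equations into a matrix system V a = ℓ, where row i of V is v_i (expressed in the standard basis). Since V is invertible (lower-triangular with 1s on the diagonal, up to permutation), solve by back-substitution:
  V =
[[1, 0, 0, 0],
 [1, -1, 1, 0],
 [1, 1, 0, 0],
 [1, -1, 1, 1]]
  V a = (4, 3, 4, 7)
Solving gives a = (4, 0, -1, 4).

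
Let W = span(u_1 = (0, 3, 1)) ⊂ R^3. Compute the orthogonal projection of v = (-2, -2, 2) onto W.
proj_W(v) = (0, -6/5, -2/5)

Set up U = [u_1 | ... | u_1] ∈ R^(3×1). The projector onto W = col(U) is P = U (U^T U)^(-1) U^T.
Compute U^T U =
  [10],
and U^T v = (-4).
Solve U^T U · c = U^T v for the coefficients: c = (-2/5). The projection is proj_W(v) = U c.
Check: (v - proj_W(v)) · u_1 = 0  (should be 0).
Result: proj_W(v) = (0, -6/5, -2/5).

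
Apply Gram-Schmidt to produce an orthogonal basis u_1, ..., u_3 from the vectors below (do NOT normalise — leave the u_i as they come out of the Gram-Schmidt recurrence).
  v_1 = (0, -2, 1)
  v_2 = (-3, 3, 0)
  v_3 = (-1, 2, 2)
Orthogonal basis:
  u_1 = (0, -2, 1)
  u_2 = (-3, 3/5, 6/5)
  u_3 = (5/6, 5/6, 5/3)

Apply the Gram-Schmidt recurrence
  u_1 = v_1
  u_i = v_i − Σ_{j<i} ((v_i · u_j) / (u_j · u_j)) · u_j.

Step by step this gives:
  u_1 = (0, -2, 1)
  u_2 = (-3, 3/5, 6/5)
  u_3 = (5/6, 5/6, 5/3)

Orthogonality check:
  u_2 · u_1 = 0 (should be 0)
  u_3 · u_1 = 0 (should be 0)
  u_3 · u_2 = 0 (should be 0)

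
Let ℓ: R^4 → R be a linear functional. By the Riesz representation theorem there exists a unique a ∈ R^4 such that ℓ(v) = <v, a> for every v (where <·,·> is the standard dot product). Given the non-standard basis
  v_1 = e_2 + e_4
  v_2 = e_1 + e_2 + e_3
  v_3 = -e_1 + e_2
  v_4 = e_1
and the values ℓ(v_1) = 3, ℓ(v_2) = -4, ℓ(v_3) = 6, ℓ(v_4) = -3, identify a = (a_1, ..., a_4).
a = (-3, 3, -4, 0)

Write a = (a_1, ..., a_4) in the standard basis. For each basis vector v_i, ℓ(v_i) = <v_i, a> is a linear equation in the a_j's. Collect the n equations into a matrix system V a = ℓ, where row i of V is v_i (expressed in the standard basis). Since V is invertible (lower-triangular with 1s on the diagonal, up to permutation), solve by back-substitution:
  V =
[[0, 1, 0, 1],
 [1, 1, 1, 0],
 [-1, 1, 0, 0],
 [1, 0, 0, 0]]
  V a = (3, -4, 6, -3)
Solving gives a = (-3, 3, -4, 0).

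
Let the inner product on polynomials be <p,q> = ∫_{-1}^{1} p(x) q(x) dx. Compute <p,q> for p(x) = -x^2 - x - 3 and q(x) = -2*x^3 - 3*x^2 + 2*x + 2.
<p,q> = -20/3

Expand the product: p(x)·q(x) = 2*x^5 + 5*x^4 + 7*x^3 + 5*x^2 - 8*x - 6.
∫_{-1}^{1} of each monomial x^k gives [2/(k+1) if k even, 0 if k odd]. Integrating term-by-term (or equivalently evaluating the antiderivative F(x) = x^6/3 + x^5 + 7*x^4/4 + 5*x^3/3 - 4*x^2 - 6*x at the endpoints):
  F(1) − F(−1) = -21/4 − (17/12) = -20/3.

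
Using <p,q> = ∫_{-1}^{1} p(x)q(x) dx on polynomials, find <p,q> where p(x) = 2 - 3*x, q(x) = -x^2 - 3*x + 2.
<p,q> = 38/3

Expand the product: p(x)·q(x) = 3*x^3 + 7*x^2 - 12*x + 4.
∫_{-1}^{1} of each monomial x^k gives [2/(k+1) if k even, 0 if k odd]. Integrating term-by-term (or equivalently evaluating the antiderivative F(x) = 3*x^4/4 + 7*x^3/3 - 6*x^2 + 4*x at the endpoints):
  F(1) − F(−1) = 13/12 − (-139/12) = 38/3.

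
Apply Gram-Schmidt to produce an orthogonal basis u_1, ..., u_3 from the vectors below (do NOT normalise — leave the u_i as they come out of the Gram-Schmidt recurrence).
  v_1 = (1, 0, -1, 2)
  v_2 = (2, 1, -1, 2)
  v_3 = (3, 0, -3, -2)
Orthogonal basis:
  u_1 = (1, 0, -1, 2)
  u_2 = (5/6, 1, 1/6, -1/3)
  u_3 = (16/11, -16/11, -32/11, -24/11)

Apply the Gram-Schmidt recurrence
  u_1 = v_1
  u_i = v_i − Σ_{j<i} ((v_i · u_j) / (u_j · u_j)) · u_j.

Step by step this gives:
  u_1 = (1, 0, -1, 2)
  u_2 = (5/6, 1, 1/6, -1/3)
  u_3 = (16/11, -16/11, -32/11, -24/11)

Orthogonality check:
  u_2 · u_1 = 0 (should be 0)
  u_3 · u_1 = 0 (should be 0)
  u_3 · u_2 = 0 (should be 0)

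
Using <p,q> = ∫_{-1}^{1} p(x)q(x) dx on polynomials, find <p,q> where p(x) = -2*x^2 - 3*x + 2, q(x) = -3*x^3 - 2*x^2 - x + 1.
<p,q> = 36/5

Expand the product: p(x)·q(x) = 6*x^5 + 13*x^4 + 2*x^3 - 3*x^2 - 5*x + 2.
∫_{-1}^{1} of each monomial x^k gives [2/(k+1) if k even, 0 if k odd]. Integrating term-by-term (or equivalently evaluating the antiderivative F(x) = x^6 + 13*x^5/5 + x^4/2 - x^3 - 5*x^2/2 + 2*x at the endpoints):
  F(1) − F(−1) = 13/5 − (-23/5) = 36/5.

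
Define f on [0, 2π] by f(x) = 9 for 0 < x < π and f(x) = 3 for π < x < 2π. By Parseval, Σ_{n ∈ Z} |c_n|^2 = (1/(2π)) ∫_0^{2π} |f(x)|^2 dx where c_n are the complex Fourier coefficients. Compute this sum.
Σ |c_n|^2 = 45

Parseval equates the L^2 energy of f (normalised by 1/(2π)) with the ℓ^2 sum of its Fourier coefficients: (1/(2π)) ∫_0^{2π} |f|^2 = Σ |c_n|^2.
Compute the left side: (1/(2π)) [∫_0^π 9^2 dx + ∫_π^{2π} 3^2 dx] = (1/(2π)) · (81π + 9π) = (81 + 9)/2 = 45.
So Σ_{n ∈ Z} |c_n|^2 = 45.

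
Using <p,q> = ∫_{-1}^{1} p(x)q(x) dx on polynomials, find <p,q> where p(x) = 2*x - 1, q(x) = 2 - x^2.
<p,q> = -10/3

Expand the product: p(x)·q(x) = -2*x^3 + x^2 + 4*x - 2.
∫_{-1}^{1} of each monomial x^k gives [2/(k+1) if k even, 0 if k odd]. Integrating term-by-term (or equivalently evaluating the antiderivative F(x) = -x^4/2 + x^3/3 + 2*x^2 - 2*x at the endpoints):
  F(1) − F(−1) = -1/6 − (19/6) = -10/3.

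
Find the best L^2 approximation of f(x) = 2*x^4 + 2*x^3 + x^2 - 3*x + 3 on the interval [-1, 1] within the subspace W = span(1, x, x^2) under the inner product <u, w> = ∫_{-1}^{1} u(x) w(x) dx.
g(x) = 19*x^2/7 - 9*x/5 + 99/35

The best approximation g ∈ W is the orthogonal projection of f onto W. Writing g = a_0 + a_1 x + a_2 x^2, the coefficients solve the normal equations G · a = b where
  G_{ij} = <φ_i, φ_j> and b_i = <f, φ_i>, with φ_0 = 1, φ_1 = x, φ_2 = x^2.
G =
  [2, 0, 2/3]
  [0, 2/3, 0]
  [2/3, 0, 2/5],
b = (112/15, -6/5, 104/35).
Solving gives a_0 = 99/35, a_1 = -9/5, a_2 = 19/7, so
  g(x) = 19*x^2/7 - 9*x/5 + 99/35.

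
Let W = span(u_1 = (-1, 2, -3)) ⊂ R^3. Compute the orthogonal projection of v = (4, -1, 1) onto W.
proj_W(v) = (9/14, -9/7, 27/14)

Set up U = [u_1 | ... | u_1] ∈ R^(3×1). The projector onto W = col(U) is P = U (U^T U)^(-1) U^T.
Compute U^T U =
  [14],
and U^T v = (-9).
Solve U^T U · c = U^T v for the coefficients: c = (-9/14). The projection is proj_W(v) = U c.
Check: (v - proj_W(v)) · u_1 = 0  (should be 0).
Result: proj_W(v) = (9/14, -9/7, 27/14).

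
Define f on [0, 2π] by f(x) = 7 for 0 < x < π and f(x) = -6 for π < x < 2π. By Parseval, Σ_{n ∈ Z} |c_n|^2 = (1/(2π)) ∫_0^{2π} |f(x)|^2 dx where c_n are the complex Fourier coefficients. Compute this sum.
Σ |c_n|^2 = 85/2

Parseval equates the L^2 energy of f (normalised by 1/(2π)) with the ℓ^2 sum of its Fourier coefficients: (1/(2π)) ∫_0^{2π} |f|^2 = Σ |c_n|^2.
Compute the left side: (1/(2π)) [∫_0^π 7^2 dx + ∫_π^{2π} (-6)^2 dx] = (1/(2π)) · (49π + 36π) = (49 + 36)/2 = 85/2.
So Σ_{n ∈ Z} |c_n|^2 = 85/2.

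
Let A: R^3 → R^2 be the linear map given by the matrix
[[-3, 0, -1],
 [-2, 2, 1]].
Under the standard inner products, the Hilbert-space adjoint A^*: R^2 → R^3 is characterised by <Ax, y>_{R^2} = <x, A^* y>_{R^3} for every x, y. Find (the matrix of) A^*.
A^* = A^T =
[[-3, -2],
 [0, 2],
 [-1, 1]]

For real matrices with standard dot products, the defining identity <Ax, y> = <x, A^* y> gives (Ax)^T y = x^T (A^*) y, i.e. x^T A^T y = x^T (A^*) y. Since this holds for all x, y, we must have A^* = A^T. Therefore
A^* =
[[-3, -2],
 [0, 2],
 [-1, 1]].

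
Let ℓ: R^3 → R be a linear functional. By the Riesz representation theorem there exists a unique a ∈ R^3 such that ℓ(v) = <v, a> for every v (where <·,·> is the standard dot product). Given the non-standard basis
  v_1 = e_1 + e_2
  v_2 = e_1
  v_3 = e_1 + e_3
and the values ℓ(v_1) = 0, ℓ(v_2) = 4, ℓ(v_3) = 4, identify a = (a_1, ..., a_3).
a = (4, -4, 0)

Write a = (a_1, ..., a_3) in the standard basis. For each basis vector v_i, ℓ(v_i) = <v_i, a> is a linear equation in the a_j's. Collect the n equations into a matrix system V a = ℓ, where row i of V is v_i (expressed in the standard basis). Since V is invertible (lower-triangular with 1s on the diagonal, up to permutation), solve by back-substitution:
  V =
[[1, 1, 0],
 [1, 0, 0],
 [1, 0, 1]]
  V a = (0, 4, 4)
Solving gives a = (4, -4, 0).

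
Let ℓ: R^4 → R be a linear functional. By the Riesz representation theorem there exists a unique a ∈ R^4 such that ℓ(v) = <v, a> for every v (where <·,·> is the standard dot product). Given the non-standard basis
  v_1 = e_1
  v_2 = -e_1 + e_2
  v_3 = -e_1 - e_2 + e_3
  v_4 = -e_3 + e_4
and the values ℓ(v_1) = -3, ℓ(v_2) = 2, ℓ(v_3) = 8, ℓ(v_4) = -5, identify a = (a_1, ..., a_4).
a = (-3, -1, 4, -1)

Write a = (a_1, ..., a_4) in the standard basis. For each basis vector v_i, ℓ(v_i) = <v_i, a> is a linear equation in the a_j's. Collect the n equations into a matrix system V a = ℓ, where row i of V is v_i (expressed in the standard basis). Since V is invertible (lower-triangular with 1s on the diagonal, up to permutation), solve by back-substitution:
  V =
[[1, 0, 0, 0],
 [-1, 1, 0, 0],
 [-1, -1, 1, 0],
 [0, 0, -1, 1]]
  V a = (-3, 2, 8, -5)
Solving gives a = (-3, -1, 4, -1).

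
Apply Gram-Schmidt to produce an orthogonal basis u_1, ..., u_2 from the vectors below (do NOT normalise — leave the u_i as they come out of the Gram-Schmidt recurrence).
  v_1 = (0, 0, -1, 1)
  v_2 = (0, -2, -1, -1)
Orthogonal basis:
  u_1 = (0, 0, -1, 1)
  u_2 = (0, -2, -1, -1)

Apply the Gram-Schmidt recurrence
  u_1 = v_1
  u_i = v_i − Σ_{j<i} ((v_i · u_j) / (u_j · u_j)) · u_j.

Step by step this gives:
  u_1 = (0, 0, -1, 1)
  u_2 = (0, -2, -1, -1)

Orthogonality check:
  u_2 · u_1 = 0 (should be 0)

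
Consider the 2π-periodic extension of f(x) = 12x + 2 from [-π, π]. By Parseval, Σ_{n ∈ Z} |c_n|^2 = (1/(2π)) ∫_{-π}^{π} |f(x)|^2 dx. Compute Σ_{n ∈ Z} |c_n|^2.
Σ |c_n|^2 = 48π^2 + 4

Expand and integrate term by term over [-π, π]:
  ∫ (12x)^2 dx = 144·(2π^3/3); ∫ 2·12·(2)·x dx = 0 (odd integrand); ∫ 2^2 dx = 4·2π.
So (1/(2π)) ∫_{-π}^{π} (12x + 2)^2 dx = 144π^2/3 + 4 = 48π^2 + 4.
Parseval ⇒ Σ |c_n|^2 = 48π^2 + 4.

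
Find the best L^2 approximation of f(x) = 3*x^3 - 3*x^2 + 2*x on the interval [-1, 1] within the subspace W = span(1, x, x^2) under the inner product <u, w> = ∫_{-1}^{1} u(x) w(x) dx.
g(x) = -3*x^2 + 19*x/5

The best approximation g ∈ W is the orthogonal projection of f onto W. Writing g = a_0 + a_1 x + a_2 x^2, the coefficients solve the normal equations G · a = b where
  G_{ij} = <φ_i, φ_j> and b_i = <f, φ_i>, with φ_0 = 1, φ_1 = x, φ_2 = x^2.
G =
  [2, 0, 2/3]
  [0, 2/3, 0]
  [2/3, 0, 2/5],
b = (-2, 38/15, -6/5).
Solving gives a_0 = 0, a_1 = 19/5, a_2 = -3, so
  g(x) = -3*x^2 + 19*x/5.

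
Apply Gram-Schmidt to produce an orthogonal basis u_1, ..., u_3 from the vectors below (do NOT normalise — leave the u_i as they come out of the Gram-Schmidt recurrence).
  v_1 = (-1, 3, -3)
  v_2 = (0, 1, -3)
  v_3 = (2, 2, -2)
Orthogonal basis:
  u_1 = (-1, 3, -3)
  u_2 = (12/19, -17/19, -21/19)
  u_3 = (48/23, 24/23, 8/23)

Apply the Gram-Schmidt recurrence
  u_1 = v_1
  u_i = v_i − Σ_{j<i} ((v_i · u_j) / (u_j · u_j)) · u_j.

Step by step this gives:
  u_1 = (-1, 3, -3)
  u_2 = (12/19, -17/19, -21/19)
  u_3 = (48/23, 24/23, 8/23)

Orthogonality check:
  u_2 · u_1 = 0 (should be 0)
  u_3 · u_1 = 0 (should be 0)
  u_3 · u_2 = 0 (should be 0)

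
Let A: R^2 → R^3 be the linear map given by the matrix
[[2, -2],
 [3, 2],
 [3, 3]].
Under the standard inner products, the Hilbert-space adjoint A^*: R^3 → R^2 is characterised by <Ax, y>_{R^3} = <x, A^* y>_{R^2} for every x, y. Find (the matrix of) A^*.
A^* = A^T =
[[2, 3, 3],
 [-2, 2, 3]]

For real matrices with standard dot products, the defining identity <Ax, y> = <x, A^* y> gives (Ax)^T y = x^T (A^*) y, i.e. x^T A^T y = x^T (A^*) y. Since this holds for all x, y, we must have A^* = A^T. Therefore
A^* =
[[2, 3, 3],
 [-2, 2, 3]].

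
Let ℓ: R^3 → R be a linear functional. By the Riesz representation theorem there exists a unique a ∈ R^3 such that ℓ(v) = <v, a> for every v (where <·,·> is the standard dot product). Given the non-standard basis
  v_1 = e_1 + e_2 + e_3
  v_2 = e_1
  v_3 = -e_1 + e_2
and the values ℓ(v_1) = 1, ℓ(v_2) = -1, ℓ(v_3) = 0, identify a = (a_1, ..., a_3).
a = (-1, -1, 3)

Write a = (a_1, ..., a_3) in the standard basis. For each basis vector v_i, ℓ(v_i) = <v_i, a> is a linear equation in the a_j's. Collect the n equations into a matrix system V a = ℓ, where row i of V is v_i (expressed in the standard basis). Since V is invertible (lower-triangular with 1s on the diagonal, up to permutation), solve by back-substitution:
  V =
[[1, 1, 1],
 [1, 0, 0],
 [-1, 1, 0]]
  V a = (1, -1, 0)
Solving gives a = (-1, -1, 3).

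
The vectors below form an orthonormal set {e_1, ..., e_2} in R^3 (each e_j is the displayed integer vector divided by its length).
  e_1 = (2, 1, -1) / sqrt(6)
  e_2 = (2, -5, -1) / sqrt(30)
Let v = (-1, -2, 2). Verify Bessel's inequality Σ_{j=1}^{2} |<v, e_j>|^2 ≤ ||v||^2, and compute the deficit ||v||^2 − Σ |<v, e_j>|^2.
Σ |<v, e_j>|^2 = 36/5; ||v||^2 = 9; deficit = 9/5

Write each e_j = u_j / sqrt(<u_j, u_j>) where u_j is the displayed integer vector. Then <v, e_j> = <v, u_j> / sqrt(<u_j, u_j>), so |<v, e_j>|^2 = <v, u_j>^2 / <u_j, u_j>.
Coefficients: <v, e_1> = -6/sqrt(6), <v, e_2> = 6/sqrt(30).
Square and sum: Σ |<v, e_j>|^2 = 36/5.
Compute ||v||^2 = v·v = 9.
Deficit = 9 − 36/5 = 9/5 ≥ 0, confirming Bessel's inequality. (The deficit equals ||v − Σ <v,e_j> e_j||^2, the squared distance from v to span{e_j}.)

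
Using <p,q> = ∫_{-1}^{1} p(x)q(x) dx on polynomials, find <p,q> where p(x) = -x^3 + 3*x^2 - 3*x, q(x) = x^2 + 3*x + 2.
<p,q> = -2

Expand the product: p(x)·q(x) = -x^5 + 4*x^3 - 3*x^2 - 6*x.
∫_{-1}^{1} of each monomial x^k gives [2/(k+1) if k even, 0 if k odd]. Integrating term-by-term (or equivalently evaluating the antiderivative F(x) = -x^6/6 + x^4 - x^3 - 3*x^2 at the endpoints):
  F(1) − F(−1) = -19/6 − (-7/6) = -2.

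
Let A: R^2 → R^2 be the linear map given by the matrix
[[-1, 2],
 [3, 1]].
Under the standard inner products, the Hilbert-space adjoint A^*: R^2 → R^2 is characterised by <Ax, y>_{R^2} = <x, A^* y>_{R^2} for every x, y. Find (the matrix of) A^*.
A^* = A^T =
[[-1, 3],
 [2, 1]]

For real matrices with standard dot products, the defining identity <Ax, y> = <x, A^* y> gives (Ax)^T y = x^T (A^*) y, i.e. x^T A^T y = x^T (A^*) y. Since this holds for all x, y, we must have A^* = A^T. Therefore
A^* =
[[-1, 3],
 [2, 1]].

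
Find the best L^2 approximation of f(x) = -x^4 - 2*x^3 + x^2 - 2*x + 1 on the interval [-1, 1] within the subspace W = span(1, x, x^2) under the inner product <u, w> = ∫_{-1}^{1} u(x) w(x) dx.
g(x) = x^2/7 - 16*x/5 + 38/35

The best approximation g ∈ W is the orthogonal projection of f onto W. Writing g = a_0 + a_1 x + a_2 x^2, the coefficients solve the normal equations G · a = b where
  G_{ij} = <φ_i, φ_j> and b_i = <f, φ_i>, with φ_0 = 1, φ_1 = x, φ_2 = x^2.
G =
  [2, 0, 2/3]
  [0, 2/3, 0]
  [2/3, 0, 2/5],
b = (34/15, -32/15, 82/105).
Solving gives a_0 = 38/35, a_1 = -16/5, a_2 = 1/7, so
  g(x) = x^2/7 - 16*x/5 + 38/35.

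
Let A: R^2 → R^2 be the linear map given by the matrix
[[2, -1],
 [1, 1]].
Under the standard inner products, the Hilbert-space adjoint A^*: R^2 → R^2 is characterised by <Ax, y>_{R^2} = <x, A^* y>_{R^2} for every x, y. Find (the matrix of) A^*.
A^* = A^T =
[[2, 1],
 [-1, 1]]

For real matrices with standard dot products, the defining identity <Ax, y> = <x, A^* y> gives (Ax)^T y = x^T (A^*) y, i.e. x^T A^T y = x^T (A^*) y. Since this holds for all x, y, we must have A^* = A^T. Therefore
A^* =
[[2, 1],
 [-1, 1]].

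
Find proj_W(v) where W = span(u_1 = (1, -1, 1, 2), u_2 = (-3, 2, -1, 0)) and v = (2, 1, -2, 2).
proj_W(v) = (9/31, -11/31, 13/31, 30/31)

Set up U = [u_1 | ... | u_2] ∈ R^(4×2). The projector onto W = col(U) is P = U (U^T U)^(-1) U^T.
Compute U^T U =
  [7, -6]
  [-6, 14],
and U^T v = (3, -2).
Solve U^T U · c = U^T v for the coefficients: c = (15/31, 2/31). The projection is proj_W(v) = U c.
Check: (v - proj_W(v)) · u_1 = 0  (should be 0).
Check: (v - proj_W(v)) · u_2 = 0  (should be 0).
Result: proj_W(v) = (9/31, -11/31, 13/31, 30/31).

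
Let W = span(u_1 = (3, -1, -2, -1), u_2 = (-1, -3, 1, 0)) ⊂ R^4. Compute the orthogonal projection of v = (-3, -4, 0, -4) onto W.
proj_W(v) = (-166/161, -688/161, 185/161, -19/161)

Set up U = [u_1 | ... | u_2] ∈ R^(4×2). The projector onto W = col(U) is P = U (U^T U)^(-1) U^T.
Compute U^T U =
  [15, -2]
  [-2, 11],
and U^T v = (-1, 15).
Solve U^T U · c = U^T v for the coefficients: c = (19/161, 223/161). The projection is proj_W(v) = U c.
Check: (v - proj_W(v)) · u_1 = 0  (should be 0).
Check: (v - proj_W(v)) · u_2 = 0  (should be 0).
Result: proj_W(v) = (-166/161, -688/161, 185/161, -19/161).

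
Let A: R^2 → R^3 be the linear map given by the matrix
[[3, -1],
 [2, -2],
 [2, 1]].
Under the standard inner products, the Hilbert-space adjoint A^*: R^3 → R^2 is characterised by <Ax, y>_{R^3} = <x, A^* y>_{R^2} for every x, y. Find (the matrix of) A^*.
A^* = A^T =
[[3, 2, 2],
 [-1, -2, 1]]

For real matrices with standard dot products, the defining identity <Ax, y> = <x, A^* y> gives (Ax)^T y = x^T (A^*) y, i.e. x^T A^T y = x^T (A^*) y. Since this holds for all x, y, we must have A^* = A^T. Therefore
A^* =
[[3, 2, 2],
 [-1, -2, 1]].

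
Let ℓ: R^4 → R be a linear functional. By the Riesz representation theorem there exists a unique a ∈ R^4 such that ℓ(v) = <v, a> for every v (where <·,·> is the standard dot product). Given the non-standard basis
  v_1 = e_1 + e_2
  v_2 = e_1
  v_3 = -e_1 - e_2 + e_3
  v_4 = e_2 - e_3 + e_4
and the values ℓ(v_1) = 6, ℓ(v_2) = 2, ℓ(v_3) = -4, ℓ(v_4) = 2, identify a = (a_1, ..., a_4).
a = (2, 4, 2, 0)

Write a = (a_1, ..., a_4) in the standard basis. For each basis vector v_i, ℓ(v_i) = <v_i, a> is a linear equation in the a_j's. Collect the n equations into a matrix system V a = ℓ, where row i of V is v_i (expressed in the standard basis). Since V is invertible (lower-triangular with 1s on the diagonal, up to permutation), solve by back-substitution:
  V =
[[1, 1, 0, 0],
 [1, 0, 0, 0],
 [-1, -1, 1, 0],
 [0, 1, -1, 1]]
  V a = (6, 2, -4, 2)
Solving gives a = (2, 4, 2, 0).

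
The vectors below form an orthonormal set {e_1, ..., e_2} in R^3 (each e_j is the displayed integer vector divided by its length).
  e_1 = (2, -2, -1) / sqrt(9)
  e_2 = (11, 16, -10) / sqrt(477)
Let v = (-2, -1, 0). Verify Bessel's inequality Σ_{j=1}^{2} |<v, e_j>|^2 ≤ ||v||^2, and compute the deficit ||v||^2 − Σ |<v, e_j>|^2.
Σ |<v, e_j>|^2 = 184/53; ||v||^2 = 5; deficit = 81/53

Write each e_j = u_j / sqrt(<u_j, u_j>) where u_j is the displayed integer vector. Then <v, e_j> = <v, u_j> / sqrt(<u_j, u_j>), so |<v, e_j>|^2 = <v, u_j>^2 / <u_j, u_j>.
Coefficients: <v, e_1> = -2/sqrt(9), <v, e_2> = -38/sqrt(477).
Square and sum: Σ |<v, e_j>|^2 = 184/53.
Compute ||v||^2 = v·v = 5.
Deficit = 5 − 184/53 = 81/53 ≥ 0, confirming Bessel's inequality. (The deficit equals ||v − Σ <v,e_j> e_j||^2, the squared distance from v to span{e_j}.)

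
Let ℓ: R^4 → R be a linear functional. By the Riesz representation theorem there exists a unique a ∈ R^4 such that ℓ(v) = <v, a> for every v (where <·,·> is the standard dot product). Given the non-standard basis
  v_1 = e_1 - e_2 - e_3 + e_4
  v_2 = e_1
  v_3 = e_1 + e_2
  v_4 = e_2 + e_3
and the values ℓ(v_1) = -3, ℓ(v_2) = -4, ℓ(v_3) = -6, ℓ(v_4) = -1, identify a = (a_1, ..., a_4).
a = (-4, -2, 1, 0)

Write a = (a_1, ..., a_4) in the standard basis. For each basis vector v_i, ℓ(v_i) = <v_i, a> is a linear equation in the a_j's. Collect the n equations into a matrix system V a = ℓ, where row i of V is v_i (expressed in the standard basis). Since V is invertible (lower-triangular with 1s on the diagonal, up to permutation), solve by back-substitution:
  V =
[[1, -1, -1, 1],
 [1, 0, 0, 0],
 [1, 1, 0, 0],
 [0, 1, 1, 0]]
  V a = (-3, -4, -6, -1)
Solving gives a = (-4, -2, 1, 0).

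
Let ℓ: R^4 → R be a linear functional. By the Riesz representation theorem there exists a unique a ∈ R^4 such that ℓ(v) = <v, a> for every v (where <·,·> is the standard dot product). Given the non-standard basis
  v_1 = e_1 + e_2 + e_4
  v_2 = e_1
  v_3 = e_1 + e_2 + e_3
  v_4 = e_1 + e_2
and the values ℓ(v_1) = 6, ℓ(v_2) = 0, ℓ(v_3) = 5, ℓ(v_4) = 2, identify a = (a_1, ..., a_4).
a = (0, 2, 3, 4)

Write a = (a_1, ..., a_4) in the standard basis. For each basis vector v_i, ℓ(v_i) = <v_i, a> is a linear equation in the a_j's. Collect the n equations into a matrix system V a = ℓ, where row i of V is v_i (expressed in the standard basis). Since V is invertible (lower-triangular with 1s on the diagonal, up to permutation), solve by back-substitution:
  V =
[[1, 1, 0, 1],
 [1, 0, 0, 0],
 [1, 1, 1, 0],
 [1, 1, 0, 0]]
  V a = (6, 0, 5, 2)
Solving gives a = (0, 2, 3, 4).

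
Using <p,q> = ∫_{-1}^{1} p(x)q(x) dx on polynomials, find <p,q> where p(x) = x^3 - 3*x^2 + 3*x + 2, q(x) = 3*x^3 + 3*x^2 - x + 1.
<p,q> = 156/35

Expand the product: p(x)·q(x) = 3*x^6 - 6*x^5 - x^4 + 19*x^3 + x + 2.
∫_{-1}^{1} of each monomial x^k gives [2/(k+1) if k even, 0 if k odd]. Integrating term-by-term (or equivalently evaluating the antiderivative F(x) = 3*x^7/7 - x^6 - x^5/5 + 19*x^4/4 + x^2/2 + 2*x at the endpoints):
  F(1) − F(−1) = 907/140 − (283/140) = 156/35.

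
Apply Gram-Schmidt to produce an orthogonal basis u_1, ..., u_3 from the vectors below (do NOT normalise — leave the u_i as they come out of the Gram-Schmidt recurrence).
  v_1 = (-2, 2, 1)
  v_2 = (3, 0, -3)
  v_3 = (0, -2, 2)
Orthogonal basis:
  u_1 = (-2, 2, 1)
  u_2 = (1, 2, -2)
  u_3 = (4/9, 2/9, 4/9)

Apply the Gram-Schmidt recurrence
  u_1 = v_1
  u_i = v_i − Σ_{j<i} ((v_i · u_j) / (u_j · u_j)) · u_j.

Step by step this gives:
  u_1 = (-2, 2, 1)
  u_2 = (1, 2, -2)
  u_3 = (4/9, 2/9, 4/9)

Orthogonality check:
  u_2 · u_1 = 0 (should be 0)
  u_3 · u_1 = 0 (should be 0)
  u_3 · u_2 = 0 (should be 0)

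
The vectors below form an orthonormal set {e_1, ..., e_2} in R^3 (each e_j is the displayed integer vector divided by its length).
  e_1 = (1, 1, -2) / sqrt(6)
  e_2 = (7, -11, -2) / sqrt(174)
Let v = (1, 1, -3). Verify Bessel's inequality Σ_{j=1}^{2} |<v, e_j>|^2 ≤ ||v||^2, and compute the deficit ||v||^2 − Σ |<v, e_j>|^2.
Σ |<v, e_j>|^2 = 310/29; ||v||^2 = 11; deficit = 9/29

Write each e_j = u_j / sqrt(<u_j, u_j>) where u_j is the displayed integer vector. Then <v, e_j> = <v, u_j> / sqrt(<u_j, u_j>), so |<v, e_j>|^2 = <v, u_j>^2 / <u_j, u_j>.
Coefficients: <v, e_1> = 8/sqrt(6), <v, e_2> = 2/sqrt(174).
Square and sum: Σ |<v, e_j>|^2 = 310/29.
Compute ||v||^2 = v·v = 11.
Deficit = 11 − 310/29 = 9/29 ≥ 0, confirming Bessel's inequality. (The deficit equals ||v − Σ <v,e_j> e_j||^2, the squared distance from v to span{e_j}.)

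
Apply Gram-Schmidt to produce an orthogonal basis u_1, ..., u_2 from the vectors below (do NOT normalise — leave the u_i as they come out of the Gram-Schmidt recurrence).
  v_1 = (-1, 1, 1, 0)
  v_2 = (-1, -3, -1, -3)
Orthogonal basis:
  u_1 = (-1, 1, 1, 0)
  u_2 = (-2, -2, 0, -3)

Apply the Gram-Schmidt recurrence
  u_1 = v_1
  u_i = v_i − Σ_{j<i} ((v_i · u_j) / (u_j · u_j)) · u_j.

Step by step this gives:
  u_1 = (-1, 1, 1, 0)
  u_2 = (-2, -2, 0, -3)

Orthogonality check:
  u_2 · u_1 = 0 (should be 0)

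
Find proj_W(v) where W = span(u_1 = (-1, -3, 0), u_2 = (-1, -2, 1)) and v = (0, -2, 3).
proj_W(v) = (-15/11, -17/11, 28/11)

Set up U = [u_1 | ... | u_2] ∈ R^(3×2). The projector onto W = col(U) is P = U (U^T U)^(-1) U^T.
Compute U^T U =
  [10, 7]
  [7, 6],
and U^T v = (6, 7).
Solve U^T U · c = U^T v for the coefficients: c = (-13/11, 28/11). The projection is proj_W(v) = U c.
Check: (v - proj_W(v)) · u_1 = 0  (should be 0).
Check: (v - proj_W(v)) · u_2 = 0  (should be 0).
Result: proj_W(v) = (-15/11, -17/11, 28/11).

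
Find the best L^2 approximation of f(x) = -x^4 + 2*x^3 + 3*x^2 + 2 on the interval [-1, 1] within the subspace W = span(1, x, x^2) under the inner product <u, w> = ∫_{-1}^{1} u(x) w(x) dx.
g(x) = 15*x^2/7 + 6*x/5 + 73/35

The best approximation g ∈ W is the orthogonal projection of f onto W. Writing g = a_0 + a_1 x + a_2 x^2, the coefficients solve the normal equations G · a = b where
  G_{ij} = <φ_i, φ_j> and b_i = <f, φ_i>, with φ_0 = 1, φ_1 = x, φ_2 = x^2.
G =
  [2, 0, 2/3]
  [0, 2/3, 0]
  [2/3, 0, 2/5],
b = (28/5, 4/5, 236/105).
Solving gives a_0 = 73/35, a_1 = 6/5, a_2 = 15/7, so
  g(x) = 15*x^2/7 + 6*x/5 + 73/35.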